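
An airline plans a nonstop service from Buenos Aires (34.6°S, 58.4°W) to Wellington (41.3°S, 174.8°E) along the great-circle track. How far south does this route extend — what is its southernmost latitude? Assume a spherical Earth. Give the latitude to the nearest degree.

The great circle lies in the plane with unit normal n̂ = (p₁ × p₂)/|p₁ × p₂|.
Here n̂_z ≈ -0.495; the vertex latitude is φ_max = arccos|n̂_z| ≈ 60.3°.
Check via Clairaut: cos φ_max = |cos φ₁| · sin C = cos(34.6°)·sin(143.0°) ≈ 0.495, again giving ≈ 60.3°.

≈ 60°S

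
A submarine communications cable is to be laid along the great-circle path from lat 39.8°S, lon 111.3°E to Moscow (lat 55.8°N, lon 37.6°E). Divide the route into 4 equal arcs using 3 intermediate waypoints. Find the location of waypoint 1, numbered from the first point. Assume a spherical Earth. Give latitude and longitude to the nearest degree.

≈ lat 15°S, lon 94°E

Write both endpoints as unit vectors p₁, p₂ with components (cos φ cos λ, cos φ sin λ, sin φ).
The central angle between the endpoints is δ = arccos(p₁·p₂) ≈ 1.991 rad (114.1°).
Interpolate at f = 1/4 with slerp weights a = sin((1−f)δ)/sin δ ≈ 1.092, b = sin(fδ)/sin δ ≈ 0.523.
p = a·p₁ + b·p₂ ≈ (-0.072, 0.961, -0.266); φ = arcsin(p_z) ≈ -15.45°, λ = atan2(p_y, p_x) ≈ 94.28°.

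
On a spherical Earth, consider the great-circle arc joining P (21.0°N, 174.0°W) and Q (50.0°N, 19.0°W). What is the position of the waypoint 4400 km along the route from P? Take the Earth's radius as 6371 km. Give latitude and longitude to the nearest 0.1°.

Convert each endpoint to a unit vector on the sphere (x = cos φ cos λ, y = cos φ sin λ, z = sin φ).
The central angle between the endpoints is δ = arccos(p₁·p₂) ≈ 1.844 rad (105.6°). The total great-circle distance is δ·R ≈ 1.844 × 6371 ≈ 11745 km, so the target fraction is f = 4400/11745 ≈ 0.375.
Interpolate at f ≈ 0.375 with slerp weights a = sin((1−f)δ)/sin δ ≈ 0.949, b = sin(fδ)/sin δ ≈ 0.661.
p = a·p₁ + b·p₂ ≈ (-0.479, -0.231, 0.847); φ = arcsin(p_z) ≈ 57.87°, λ = atan2(p_y, p_x) ≈ -154.26°.

≈ (57.9°N, 154.3°W)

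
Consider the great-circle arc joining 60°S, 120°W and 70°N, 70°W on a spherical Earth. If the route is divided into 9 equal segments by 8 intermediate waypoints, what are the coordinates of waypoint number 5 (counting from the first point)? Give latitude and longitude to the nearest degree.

≈ 13°N, 99°W

Convert each endpoint to a unit vector on the sphere (x = cos φ cos λ, y = cos φ sin λ, z = sin φ).
The central angle between the endpoints is δ = arccos(p₁·p₂) ≈ 2.352 rad (134.7°).
Interpolate at f = 5/9 with slerp weights a = sin((1−f)δ)/sin δ ≈ 1.218, b = sin(fδ)/sin δ ≈ 1.359.
p = a·p₁ + b·p₂ ≈ (-0.145, -0.964, 0.222); φ = arcsin(p_z) ≈ 12.85°, λ = atan2(p_y, p_x) ≈ -98.58°.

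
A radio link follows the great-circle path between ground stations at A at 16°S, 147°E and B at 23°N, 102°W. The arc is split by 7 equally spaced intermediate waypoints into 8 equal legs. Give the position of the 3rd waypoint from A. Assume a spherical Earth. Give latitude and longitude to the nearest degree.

≈ 0°N, 172°W

Write both endpoints as unit vectors p₁, p₂ with components (cos φ cos λ, cos φ sin λ, sin φ).
The central angle between the endpoints is δ = arccos(p₁·p₂) ≈ 2.010 rad (115.1°).
Interpolate at f = 3/8 with slerp weights a = sin((1−f)δ)/sin δ ≈ 1.050, b = sin(fδ)/sin δ ≈ 0.756.
p = a·p₁ + b·p₂ ≈ (-0.991, -0.131, 0.006); φ = arcsin(p_z) ≈ 0.33°, λ = atan2(p_y, p_x) ≈ -172.49°.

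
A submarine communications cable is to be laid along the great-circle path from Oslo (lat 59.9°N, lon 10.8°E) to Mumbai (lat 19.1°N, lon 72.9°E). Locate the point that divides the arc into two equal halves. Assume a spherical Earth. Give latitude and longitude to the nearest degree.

≈ lat 43°N, lon 52°E

From cos δ = sin φ₁ sin φ₂ + cos φ₁ cos φ₂ cos Δλ, the central angle is δ ≈ 1.042 rad (59.7°).
Interpolate at f = 1/2 with slerp weights a = sin((1−f)δ)/sin δ ≈ 0.576, b = sin(fδ)/sin δ ≈ 0.576.
p = a·p₁ + b·p₂ ≈ (0.444, 0.575, 0.687); φ = arcsin(p_z) ≈ 43.42°, λ = atan2(p_y, p_x) ≈ 52.31°.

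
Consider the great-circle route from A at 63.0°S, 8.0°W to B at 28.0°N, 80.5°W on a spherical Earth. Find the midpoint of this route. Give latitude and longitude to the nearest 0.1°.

Convert each endpoint to a unit vector on the sphere (x = cos φ cos λ, y = cos φ sin λ, z = sin φ).
The central angle between the endpoints is δ = arccos(p₁·p₂) ≈ 1.873 rad (107.3°).
Interpolate at f = 1/2 with slerp weights a = sin((1−f)δ)/sin δ ≈ 0.844, b = sin(fδ)/sin δ ≈ 0.844.
p = a·p₁ + b·p₂ ≈ (0.502, -0.788, -0.356); φ = arcsin(p_z) ≈ -20.84°, λ = atan2(p_y, p_x) ≈ -57.49°.

≈ 20.8°S, 57.5°W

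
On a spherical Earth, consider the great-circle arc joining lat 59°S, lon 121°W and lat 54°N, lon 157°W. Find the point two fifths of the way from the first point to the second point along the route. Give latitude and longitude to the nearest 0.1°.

Convert each endpoint to a unit vector on the sphere (x = cos φ cos λ, y = cos φ sin λ, z = sin φ).
The central angle between the endpoints is δ = arccos(p₁·p₂) ≈ 2.036 rad (116.7°).
Interpolate at f = 2/5 with slerp weights a = sin((1−f)δ)/sin δ ≈ 1.051, b = sin(fδ)/sin δ ≈ 0.814.
p = a·p₁ + b·p₂ ≈ (-0.719, -0.651, -0.243); φ = arcsin(p_z) ≈ -14.05°, λ = atan2(p_y, p_x) ≈ -137.85°.

≈ lat 14.1°S, lon 137.8°W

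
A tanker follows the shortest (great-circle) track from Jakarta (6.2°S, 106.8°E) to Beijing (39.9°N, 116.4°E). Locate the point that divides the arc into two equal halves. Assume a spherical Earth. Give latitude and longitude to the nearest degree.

From cos δ = sin φ₁ sin φ₂ + cos φ₁ cos φ₂ cos Δλ, the central angle is δ ≈ 0.819 rad (46.9°).
Interpolate at f = 1/2 with slerp weights a = sin((1−f)δ)/sin δ ≈ 0.545, b = sin(fδ)/sin δ ≈ 0.545.
p = a·p₁ + b·p₂ ≈ (-0.343, 0.893, 0.291); φ = arcsin(p_z) ≈ 16.90°, λ = atan2(p_y, p_x) ≈ 110.98°.

≈ 17°N, 111°E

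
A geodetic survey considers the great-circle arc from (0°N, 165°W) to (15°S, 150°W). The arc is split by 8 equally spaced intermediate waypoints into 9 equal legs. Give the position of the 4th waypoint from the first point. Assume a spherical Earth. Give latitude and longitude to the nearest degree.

≈ (7°S, 158°W)

Write both endpoints as unit vectors p₁, p₂ with components (cos φ cos λ, cos φ sin λ, sin φ).
The central angle between the endpoints is δ = arccos(p₁·p₂) ≈ 0.368 rad (21.1°).
Interpolate at f = 4/9 with slerp weights a = sin((1−f)δ)/sin δ ≈ 0.564, b = sin(fδ)/sin δ ≈ 0.453.
p = a·p₁ + b·p₂ ≈ (-0.924, -0.365, -0.117); φ = arcsin(p_z) ≈ -6.73°, λ = atan2(p_y, p_x) ≈ -158.46°.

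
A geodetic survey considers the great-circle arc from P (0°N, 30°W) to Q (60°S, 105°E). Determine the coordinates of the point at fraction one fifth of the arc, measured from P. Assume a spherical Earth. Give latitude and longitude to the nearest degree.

≈ (20°S, 21°W)

Convert each endpoint to a unit vector on the sphere (x = cos φ cos λ, y = cos φ sin λ, z = sin φ).
The central angle between the endpoints is δ = arccos(p₁·p₂) ≈ 1.932 rad (110.7°).
Interpolate at f = 1/5 with slerp weights a = sin((1−f)δ)/sin δ ≈ 1.069, b = sin(fδ)/sin δ ≈ 0.403.
p = a·p₁ + b·p₂ ≈ (0.873, -0.340, -0.349); φ = arcsin(p_z) ≈ -20.42°, λ = atan2(p_y, p_x) ≈ -21.26°.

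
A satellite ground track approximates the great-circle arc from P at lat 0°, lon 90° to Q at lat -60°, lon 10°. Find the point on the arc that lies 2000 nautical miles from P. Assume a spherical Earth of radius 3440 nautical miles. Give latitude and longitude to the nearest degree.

From cos δ = sin φ₁ sin φ₂ + cos φ₁ cos φ₂ cos Δλ, the central angle is δ ≈ 1.484 rad (85.0°). The total great-circle distance is δ·R ≈ 1.484 × 3440 ≈ 5104 nmi, so the target fraction is f = 2000/5104 ≈ 0.392.
Interpolate at f ≈ 0.392 with slerp weights a = sin((1−f)δ)/sin δ ≈ 0.788, b = sin(fδ)/sin δ ≈ 0.551.
p = a·p₁ + b·p₂ ≈ (0.271, 0.836, -0.477); φ = arcsin(p_z) ≈ -28.52°, λ = atan2(p_y, p_x) ≈ 72.01°.

≈ lat -29°, lon 72°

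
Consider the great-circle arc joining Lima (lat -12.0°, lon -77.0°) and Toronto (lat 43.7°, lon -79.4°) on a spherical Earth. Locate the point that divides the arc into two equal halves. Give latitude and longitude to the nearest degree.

Convert each endpoint to a unit vector on the sphere (x = cos φ cos λ, y = cos φ sin λ, z = sin φ).
The central angle between the endpoints is δ = arccos(p₁·p₂) ≈ 0.973 rad (55.7°).
Interpolate at f = 1/2 with slerp weights a = sin((1−f)δ)/sin δ ≈ 0.566, b = sin(fδ)/sin δ ≈ 0.566.
p = a·p₁ + b·p₂ ≈ (0.200, -0.941, 0.273); φ = arcsin(p_z) ≈ 15.85°, λ = atan2(p_y, p_x) ≈ -78.02°.

≈ lat 16°, lon -78°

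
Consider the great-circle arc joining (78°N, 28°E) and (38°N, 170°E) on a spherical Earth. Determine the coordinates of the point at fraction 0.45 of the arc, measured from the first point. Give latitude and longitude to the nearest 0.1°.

≈ (71.1°N, 155.5°E)

Convert each endpoint to a unit vector on the sphere (x = cos φ cos λ, y = cos φ sin λ, z = sin φ).
The central angle between the endpoints is δ = arccos(p₁·p₂) ≈ 1.078 rad (61.8°).
Interpolate at f = 0.45 with slerp weights a = sin((1−f)δ)/sin δ ≈ 0.634, b = sin(fδ)/sin δ ≈ 0.529.
p = a·p₁ + b·p₂ ≈ (-0.294, 0.134, 0.946); φ = arcsin(p_z) ≈ 71.12°, λ = atan2(p_y, p_x) ≈ 155.47°.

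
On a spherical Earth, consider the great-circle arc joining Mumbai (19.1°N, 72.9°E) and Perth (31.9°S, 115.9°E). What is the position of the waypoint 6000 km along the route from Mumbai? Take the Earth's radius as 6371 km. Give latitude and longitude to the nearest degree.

≈ 23°S, 107°E

Convert each endpoint to a unit vector on the sphere (x = cos φ cos λ, y = cos φ sin λ, z = sin φ).
The central angle between the endpoints is δ = arccos(p₁·p₂) ≈ 1.144 rad (65.6°). The total great-circle distance is δ·R ≈ 1.144 × 6371 ≈ 7289 km, so the target fraction is f = 6000/7289 ≈ 0.823.
Interpolate at f ≈ 0.823 with slerp weights a = sin((1−f)δ)/sin δ ≈ 0.221, b = sin(fδ)/sin δ ≈ 0.888.
p = a·p₁ + b·p₂ ≈ (-0.268, 0.878, -0.397); φ = arcsin(p_z) ≈ -23.40°, λ = atan2(p_y, p_x) ≈ 106.98°.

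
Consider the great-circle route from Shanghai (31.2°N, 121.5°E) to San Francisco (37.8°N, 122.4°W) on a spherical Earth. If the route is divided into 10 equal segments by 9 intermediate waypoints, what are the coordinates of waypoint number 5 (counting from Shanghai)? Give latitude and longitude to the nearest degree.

Convert each endpoint to a unit vector on the sphere (x = cos φ cos λ, y = cos φ sin λ, z = sin φ).
The central angle between the endpoints is δ = arccos(p₁·p₂) ≈ 1.551 rad (88.8°).
Interpolate at f = 5/10 with slerp weights a = sin((1−f)δ)/sin δ ≈ 0.700, b = sin(fδ)/sin δ ≈ 0.700.
p = a·p₁ + b·p₂ ≈ (-0.609, 0.044, 0.792); φ = arcsin(p_z) ≈ 52.35°, λ = atan2(p_y, p_x) ≈ 175.91°.

≈ 52°N, 176°E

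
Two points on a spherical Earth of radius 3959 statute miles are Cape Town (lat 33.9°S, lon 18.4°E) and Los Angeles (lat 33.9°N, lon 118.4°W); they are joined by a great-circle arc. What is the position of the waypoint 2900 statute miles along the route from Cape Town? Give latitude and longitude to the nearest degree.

≈ lat 17°S, lon 25°W

Write both endpoints as unit vectors p₁, p₂ with components (cos φ cos λ, cos φ sin λ, sin φ).
The central angle between the endpoints is δ = arccos(p₁·p₂) ≈ 2.521 rad (144.4°). The total great-circle distance is δ·R ≈ 2.521 × 3959 ≈ 9979 mi, so the target fraction is f = 2900/9979 ≈ 0.291.
Interpolate at f ≈ 0.291 with slerp weights a = sin((1−f)δ)/sin δ ≈ 1.678, b = sin(fδ)/sin δ ≈ 1.149.
p = a·p₁ + b·p₂ ≈ (0.868, -0.399, -0.295); φ = arcsin(p_z) ≈ -17.16°, λ = atan2(p_y, p_x) ≈ -24.71°.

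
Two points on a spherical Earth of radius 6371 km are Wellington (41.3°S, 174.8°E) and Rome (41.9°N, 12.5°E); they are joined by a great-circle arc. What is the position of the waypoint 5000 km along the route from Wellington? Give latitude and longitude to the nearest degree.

≈ 23°S, 125°E

The haversine formula gives a central angle δ ≈ 2.911 rad (166.8°) between the endpoints. The total great-circle distance is δ·R ≈ 2.911 × 6371 ≈ 18544 km, so the target fraction is f = 5000/18544 ≈ 0.270.
Interpolate at f ≈ 0.270 with slerp weights a = sin((1−f)δ)/sin δ ≈ 3.714, b = sin(fδ)/sin δ ≈ 3.089.
p = a·p₁ + b·p₂ ≈ (-0.534, 0.750, -0.389); φ = arcsin(p_z) ≈ -22.87°, λ = atan2(p_y, p_x) ≈ 125.46°.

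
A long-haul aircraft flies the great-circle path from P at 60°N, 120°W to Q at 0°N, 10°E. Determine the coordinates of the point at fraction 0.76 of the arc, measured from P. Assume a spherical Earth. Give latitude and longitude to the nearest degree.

≈ 24°N, 1°W

Write both endpoints as unit vectors p₁, p₂ with components (cos φ cos λ, cos φ sin λ, sin φ).
The central angle between the endpoints is δ = arccos(p₁·p₂) ≈ 1.898 rad (108.7°).
Interpolate at f = 0.76 with slerp weights a = sin((1−f)δ)/sin δ ≈ 0.465, b = sin(fδ)/sin δ ≈ 1.047.
p = a·p₁ + b·p₂ ≈ (0.915, -0.019, 0.402); φ = arcsin(p_z) ≈ 23.72°, λ = atan2(p_y, p_x) ≈ -1.21°.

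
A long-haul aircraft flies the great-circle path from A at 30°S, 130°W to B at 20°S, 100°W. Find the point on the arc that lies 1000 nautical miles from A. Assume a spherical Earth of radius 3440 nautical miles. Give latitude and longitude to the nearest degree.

Convert each endpoint to a unit vector on the sphere (x = cos φ cos λ, y = cos φ sin λ, z = sin φ).
The central angle between the endpoints is δ = arccos(p₁·p₂) ≈ 0.504 rad (28.9°). The total great-circle distance is δ·R ≈ 0.504 × 3440 ≈ 1733 nmi, so the target fraction is f = 1000/1733 ≈ 0.577.
Interpolate at f ≈ 0.577 with slerp weights a = sin((1−f)δ)/sin δ ≈ 0.438, b = sin(fδ)/sin δ ≈ 0.594.
p = a·p₁ + b·p₂ ≈ (-0.341, -0.840, -0.422); φ = arcsin(p_z) ≈ -24.97°, λ = atan2(p_y, p_x) ≈ -112.08°.

≈ 25°S, 112°W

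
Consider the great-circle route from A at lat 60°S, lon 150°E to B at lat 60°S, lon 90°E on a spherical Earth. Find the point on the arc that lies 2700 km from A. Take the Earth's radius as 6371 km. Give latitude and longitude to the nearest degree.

≈ lat 62°S, lon 99°E

Write both endpoints as unit vectors p₁, p₂ with components (cos φ cos λ, cos φ sin λ, sin φ).
The central angle between the endpoints is δ = arccos(p₁·p₂) ≈ 0.505 rad (29.0°). The total great-circle distance is δ·R ≈ 0.505 × 6371 ≈ 3220 km, so the target fraction is f = 2700/3220 ≈ 0.839.
Interpolate at f ≈ 0.839 with slerp weights a = sin((1−f)δ)/sin δ ≈ 0.168, b = sin(fδ)/sin δ ≈ 0.849.
p = a·p₁ + b·p₂ ≈ (-0.073, 0.467, -0.881); φ = arcsin(p_z) ≈ -61.81°, λ = atan2(p_y, p_x) ≈ 98.87°.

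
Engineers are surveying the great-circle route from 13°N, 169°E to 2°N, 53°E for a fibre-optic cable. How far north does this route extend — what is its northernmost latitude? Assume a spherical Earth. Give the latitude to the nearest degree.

≈ 15°N

The great circle lies in the plane with unit normal n̂ = (p₁ × p₂)/|p₁ × p₂|.
Here n̂_z ≈ -0.964; the vertex latitude is φ_max = arccos|n̂_z| ≈ 15.4°.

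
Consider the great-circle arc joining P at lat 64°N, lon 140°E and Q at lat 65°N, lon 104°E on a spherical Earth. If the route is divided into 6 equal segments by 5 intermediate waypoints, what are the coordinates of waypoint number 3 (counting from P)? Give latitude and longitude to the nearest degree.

Write both endpoints as unit vectors p₁, p₂ with components (cos φ cos λ, cos φ sin λ, sin φ).
The central angle between the endpoints is δ = arccos(p₁·p₂) ≈ 0.267 rad (15.3°).
Interpolate at f = 3/6 with slerp weights a = sin((1−f)δ)/sin δ ≈ 0.505, b = sin(fδ)/sin δ ≈ 0.505.
p = a·p₁ + b·p₂ ≈ (-0.221, 0.349, 0.911); φ = arcsin(p_z) ≈ 65.60°, λ = atan2(p_y, p_x) ≈ 122.34°.

≈ lat 66°N, lon 122°E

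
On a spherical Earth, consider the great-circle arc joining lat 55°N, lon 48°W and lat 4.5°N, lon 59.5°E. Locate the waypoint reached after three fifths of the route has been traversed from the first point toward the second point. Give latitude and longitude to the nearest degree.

≈ lat 35°N, lon 35°E

The haversine formula gives a central angle δ ≈ 1.679 rad (96.2°) between the endpoints.
Interpolate at f = 3/5 with slerp weights a = sin((1−f)δ)/sin δ ≈ 0.626, b = sin(fδ)/sin δ ≈ 0.850.
p = a·p₁ + b·p₂ ≈ (0.670, 0.464, 0.579); φ = arcsin(p_z) ≈ 35.40°, λ = atan2(p_y, p_x) ≈ 34.67°.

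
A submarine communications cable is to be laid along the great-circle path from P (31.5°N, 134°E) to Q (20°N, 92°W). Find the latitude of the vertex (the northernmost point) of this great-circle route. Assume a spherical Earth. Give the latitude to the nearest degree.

≈ 52°N

The great circle lies in the plane with unit normal n̂ = (p₁ × p₂)/|p₁ × p₂|.
Here n̂_z ≈ +0.623; the vertex latitude is φ_max = arccos|n̂_z| ≈ 51.5°.
Check via Clairaut: cos φ_max = |cos φ₁| · sin C = cos(31.5°)·sin(46.9°) ≈ 0.623, again giving ≈ 51.5°.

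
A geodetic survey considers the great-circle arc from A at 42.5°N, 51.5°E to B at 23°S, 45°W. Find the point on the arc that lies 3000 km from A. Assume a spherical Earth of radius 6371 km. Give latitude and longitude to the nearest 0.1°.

Convert each endpoint to a unit vector on the sphere (x = cos φ cos λ, y = cos φ sin λ, z = sin φ).
The central angle between the endpoints is δ = arccos(p₁·p₂) ≈ 1.919 rad (109.9°). The total great-circle distance is δ·R ≈ 1.919 × 6371 ≈ 12223 km, so the target fraction is f = 3000/12223 ≈ 0.245.
Interpolate at f ≈ 0.245 with slerp weights a = sin((1−f)δ)/sin δ ≈ 1.056, b = sin(fδ)/sin δ ≈ 0.483.
p = a·p₁ + b·p₂ ≈ (0.799, 0.295, 0.525); φ = arcsin(p_z) ≈ 31.64°, λ = atan2(p_y, p_x) ≈ 20.27°.

≈ 31.6°N, 20.3°E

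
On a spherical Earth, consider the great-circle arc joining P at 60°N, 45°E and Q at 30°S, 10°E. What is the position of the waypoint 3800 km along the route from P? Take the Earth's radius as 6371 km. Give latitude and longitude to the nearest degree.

≈ 28°N, 26°E

Convert each endpoint to a unit vector on the sphere (x = cos φ cos λ, y = cos φ sin λ, z = sin φ).
The central angle between the endpoints is δ = arccos(p₁·p₂) ≈ 1.649 rad (94.5°). The total great-circle distance is δ·R ≈ 1.649 × 6371 ≈ 10507 km, so the target fraction is f = 3800/10507 ≈ 0.362.
Interpolate at f ≈ 0.362 with slerp weights a = sin((1−f)δ)/sin δ ≈ 0.871, b = sin(fδ)/sin δ ≈ 0.563.
p = a·p₁ + b·p₂ ≈ (0.789, 0.393, 0.473); φ = arcsin(p_z) ≈ 28.23°, λ = atan2(p_y, p_x) ≈ 26.48°.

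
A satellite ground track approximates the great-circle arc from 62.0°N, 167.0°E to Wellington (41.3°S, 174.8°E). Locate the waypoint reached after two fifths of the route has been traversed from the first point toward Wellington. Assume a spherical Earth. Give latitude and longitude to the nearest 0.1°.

Write both endpoints as unit vectors p₁, p₂ with components (cos φ cos λ, cos φ sin λ, sin φ).
The central angle between the endpoints is δ = arccos(p₁·p₂) ≈ 1.806 rad (103.5°).
Interpolate at f = 2/5 with slerp weights a = sin((1−f)δ)/sin δ ≈ 0.909, b = sin(fδ)/sin δ ≈ 0.680.
p = a·p₁ + b·p₂ ≈ (-0.925, 0.142, 0.354); φ = arcsin(p_z) ≈ 20.71°, λ = atan2(p_y, p_x) ≈ 171.25°.

≈ 20.7°N, 171.3°E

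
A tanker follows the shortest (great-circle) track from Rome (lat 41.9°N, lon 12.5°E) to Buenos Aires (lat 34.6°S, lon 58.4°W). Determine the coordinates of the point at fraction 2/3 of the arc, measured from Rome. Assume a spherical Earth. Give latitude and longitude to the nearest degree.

≈ lat 9°S, lon 35°W

The haversine formula gives a central angle δ ≈ 1.751 rad (100.3°) between the endpoints.
Interpolate at f = 2/3 with slerp weights a = sin((1−f)δ)/sin δ ≈ 0.560, b = sin(fδ)/sin δ ≈ 0.935.
p = a·p₁ + b·p₂ ≈ (0.810, -0.565, -0.157); φ = arcsin(p_z) ≈ -9.02°, λ = atan2(p_y, p_x) ≈ -34.90°.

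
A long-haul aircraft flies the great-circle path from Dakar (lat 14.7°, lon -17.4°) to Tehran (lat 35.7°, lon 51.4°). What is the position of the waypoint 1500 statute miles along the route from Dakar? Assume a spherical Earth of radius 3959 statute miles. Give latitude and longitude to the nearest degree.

Convert each endpoint to a unit vector on the sphere (x = cos φ cos λ, y = cos φ sin λ, z = sin φ).
The central angle between the endpoints is δ = arccos(p₁·p₂) ≈ 1.124 rad (64.4°). The total great-circle distance is δ·R ≈ 1.124 × 3959 ≈ 4450 mi, so the target fraction is f = 1500/4450 ≈ 0.337.
Interpolate at f ≈ 0.337 with slerp weights a = sin((1−f)δ)/sin δ ≈ 0.752, b = sin(fδ)/sin δ ≈ 0.410.
p = a·p₁ + b·p₂ ≈ (0.902, 0.043, 0.430); φ = arcsin(p_z) ≈ 25.48°, λ = atan2(p_y, p_x) ≈ 2.72°.

≈ lat 25°, lon 3°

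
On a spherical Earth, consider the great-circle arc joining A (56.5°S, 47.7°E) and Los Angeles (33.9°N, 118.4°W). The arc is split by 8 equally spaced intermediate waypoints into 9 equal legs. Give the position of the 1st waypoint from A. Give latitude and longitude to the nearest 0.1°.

≈ (70.1°S, 23.0°E)

The haversine formula gives a central angle δ ≈ 2.714 rad (155.5°) between the endpoints.
Interpolate at f = 1/9 with slerp weights a = sin((1−f)δ)/sin δ ≈ 1.606, b = sin(fδ)/sin δ ≈ 0.715.
p = a·p₁ + b·p₂ ≈ (0.314, 0.133, -0.940); φ = arcsin(p_z) ≈ -70.06°, λ = atan2(p_y, p_x) ≈ 22.98°.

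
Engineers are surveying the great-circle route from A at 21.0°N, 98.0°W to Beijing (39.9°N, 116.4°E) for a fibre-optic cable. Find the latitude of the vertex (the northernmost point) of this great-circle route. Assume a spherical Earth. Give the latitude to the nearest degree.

The great circle lies in the plane with unit normal n̂ = (p₁ × p₂)/|p₁ × p₂|.
Here n̂_z ≈ -0.434; the vertex latitude is φ_max = arccos|n̂_z| ≈ 64.3°.

≈ 64°N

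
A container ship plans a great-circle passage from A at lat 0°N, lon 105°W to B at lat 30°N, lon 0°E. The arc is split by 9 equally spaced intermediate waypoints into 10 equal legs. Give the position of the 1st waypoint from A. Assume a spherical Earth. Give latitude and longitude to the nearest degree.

Write both endpoints as unit vectors p₁, p₂ with components (cos φ cos λ, cos φ sin λ, sin φ).
The central angle between the endpoints is δ = arccos(p₁·p₂) ≈ 1.797 rad (103.0°).
Interpolate at f = 1/10 with slerp weights a = sin((1−f)δ)/sin δ ≈ 1.025, b = sin(fδ)/sin δ ≈ 0.183.
p = a·p₁ + b·p₂ ≈ (-0.106, -0.990, 0.092); φ = arcsin(p_z) ≈ 5.26°, λ = atan2(p_y, p_x) ≈ -96.14°.

≈ lat 5°N, lon 96°W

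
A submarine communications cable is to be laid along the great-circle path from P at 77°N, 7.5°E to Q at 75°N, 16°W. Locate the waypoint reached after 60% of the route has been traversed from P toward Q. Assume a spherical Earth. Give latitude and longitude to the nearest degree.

The haversine formula gives a central angle δ ≈ 0.104 rad (6.0°) between the endpoints.
Interpolate at f = 0.60 with slerp weights a = sin((1−f)δ)/sin δ ≈ 0.401, b = sin(fδ)/sin δ ≈ 0.601.
p = a·p₁ + b·p₂ ≈ (0.239, -0.031, 0.971); φ = arcsin(p_z) ≈ 76.07°, λ = atan2(p_y, p_x) ≈ -7.42°.

≈ 76°N, 7°W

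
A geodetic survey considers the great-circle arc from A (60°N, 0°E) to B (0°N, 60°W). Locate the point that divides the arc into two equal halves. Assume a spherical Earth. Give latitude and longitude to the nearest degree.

≈ (33°N, 41°W)

Write both endpoints as unit vectors p₁, p₂ with components (cos φ cos λ, cos φ sin λ, sin φ).
The central angle between the endpoints is δ = arccos(p₁·p₂) ≈ 1.318 rad (75.5°).
Interpolate at f = 1/2 with slerp weights a = sin((1−f)δ)/sin δ ≈ 0.632, b = sin(fδ)/sin δ ≈ 0.632.
p = a·p₁ + b·p₂ ≈ (0.632, -0.548, 0.548); φ = arcsin(p_z) ≈ 33.21°, λ = atan2(p_y, p_x) ≈ -40.89°.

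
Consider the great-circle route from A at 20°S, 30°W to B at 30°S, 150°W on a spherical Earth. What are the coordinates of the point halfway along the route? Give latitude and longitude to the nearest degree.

≈ 43°S, 86°W

Convert each endpoint to a unit vector on the sphere (x = cos φ cos λ, y = cos φ sin λ, z = sin φ).
The central angle between the endpoints is δ = arccos(p₁·p₂) ≈ 1.809 rad (103.6°).
Interpolate at f = 1/2 with slerp weights a = sin((1−f)δ)/sin δ ≈ 0.809, b = sin(fδ)/sin δ ≈ 0.809.
p = a·p₁ + b·p₂ ≈ (0.052, -0.730, -0.681); φ = arcsin(p_z) ≈ -42.93°, λ = atan2(p_y, p_x) ≈ -85.96°.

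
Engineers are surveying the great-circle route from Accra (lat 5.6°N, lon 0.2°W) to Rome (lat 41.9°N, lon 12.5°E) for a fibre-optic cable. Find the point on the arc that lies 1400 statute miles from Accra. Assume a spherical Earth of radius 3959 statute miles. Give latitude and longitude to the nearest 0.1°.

Write both endpoints as unit vectors p₁, p₂ with components (cos φ cos λ, cos φ sin λ, sin φ).
The central angle between the endpoints is δ = arccos(p₁·p₂) ≈ 0.664 rad (38.0°). The total great-circle distance is δ·R ≈ 0.664 × 3959 ≈ 2627 mi, so the target fraction is f = 1400/2627 ≈ 0.533.
Interpolate at f ≈ 0.533 with slerp weights a = sin((1−f)δ)/sin δ ≈ 0.495, b = sin(fδ)/sin δ ≈ 0.562.
p = a·p₁ + b·p₂ ≈ (0.901, 0.089, 0.424); φ = arcsin(p_z) ≈ 25.08°, λ = atan2(p_y, p_x) ≈ 5.63°.

≈ lat 25.1°N, lon 5.6°E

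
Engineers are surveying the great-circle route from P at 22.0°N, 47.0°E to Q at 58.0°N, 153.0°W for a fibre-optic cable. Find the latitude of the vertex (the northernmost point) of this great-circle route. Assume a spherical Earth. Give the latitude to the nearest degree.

The great circle lies in the plane with unit normal n̂ = (p₁ × p₂)/|p₁ × p₂|.
Here n̂_z ≈ +0.170; the vertex latitude is φ_max = arccos|n̂_z| ≈ 80.2°.
Check via Clairaut: cos φ_max = |cos φ₁| · sin C = cos(22.0°)·sin(10.6°) ≈ 0.170, again giving ≈ 80.2°.

≈ 80°N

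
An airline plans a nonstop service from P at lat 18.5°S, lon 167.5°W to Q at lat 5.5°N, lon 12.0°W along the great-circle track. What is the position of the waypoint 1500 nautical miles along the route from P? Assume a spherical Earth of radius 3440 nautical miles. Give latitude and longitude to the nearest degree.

≈ lat 27°S, lon 142°W

Write both endpoints as unit vectors p₁, p₂ with components (cos φ cos λ, cos φ sin λ, sin φ).
The central angle between the endpoints is δ = arccos(p₁·p₂) ≈ 2.667 rad (152.8°). The total great-circle distance is δ·R ≈ 2.667 × 3440 ≈ 9174 nmi, so the target fraction is f = 1500/9174 ≈ 0.164.
Interpolate at f ≈ 0.164 with slerp weights a = sin((1−f)δ)/sin δ ≈ 1.728, b = sin(fδ)/sin δ ≈ 0.924.
p = a·p₁ + b·p₂ ≈ (-0.700, -0.546, -0.460); φ = arcsin(p_z) ≈ -27.37°, λ = atan2(p_y, p_x) ≈ -142.07°.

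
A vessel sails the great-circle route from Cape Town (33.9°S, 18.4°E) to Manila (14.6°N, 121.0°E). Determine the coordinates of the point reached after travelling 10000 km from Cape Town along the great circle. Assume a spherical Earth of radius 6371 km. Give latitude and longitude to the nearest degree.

≈ 5°N, 105°E

Convert each endpoint to a unit vector on the sphere (x = cos φ cos λ, y = cos φ sin λ, z = sin φ).
The central angle between the endpoints is δ = arccos(p₁·p₂) ≈ 1.892 rad (108.4°). The total great-circle distance is δ·R ≈ 1.892 × 6371 ≈ 12055 km, so the target fraction is f = 10000/12055 ≈ 0.830.
Interpolate at f ≈ 0.830 with slerp weights a = sin((1−f)δ)/sin δ ≈ 0.334, b = sin(fδ)/sin δ ≈ 1.054.
p = a·p₁ + b·p₂ ≈ (-0.262, 0.962, 0.079); φ = arcsin(p_z) ≈ 4.55°, λ = atan2(p_y, p_x) ≈ 105.25°.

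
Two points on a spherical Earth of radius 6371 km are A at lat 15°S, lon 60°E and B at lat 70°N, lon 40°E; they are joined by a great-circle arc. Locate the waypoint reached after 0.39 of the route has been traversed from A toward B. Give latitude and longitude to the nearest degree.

Convert each endpoint to a unit vector on the sphere (x = cos φ cos λ, y = cos φ sin λ, z = sin φ).
The central angle between the endpoints is δ = arccos(p₁·p₂) ≈ 1.504 rad (86.1°).
Interpolate at f = 0.39 with slerp weights a = sin((1−f)δ)/sin δ ≈ 0.796, b = sin(fδ)/sin δ ≈ 0.555.
p = a·p₁ + b·p₂ ≈ (0.530, 0.788, 0.315); φ = arcsin(p_z) ≈ 18.37°, λ = atan2(p_y, p_x) ≈ 56.08°.

≈ lat 18°N, lon 56°E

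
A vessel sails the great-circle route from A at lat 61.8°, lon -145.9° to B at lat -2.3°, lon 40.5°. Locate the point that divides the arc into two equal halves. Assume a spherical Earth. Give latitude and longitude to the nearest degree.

≈ lat 58°, lon 46°

Write both endpoints as unit vectors p₁, p₂ with components (cos φ cos λ, cos φ sin λ, sin φ).
The central angle between the endpoints is δ = arccos(p₁·p₂) ≈ 2.100 rad (120.3°).
Interpolate at f = 1/2 with slerp weights a = sin((1−f)δ)/sin δ ≈ 1.005, b = sin(fδ)/sin δ ≈ 1.005.
p = a·p₁ + b·p₂ ≈ (0.370, 0.386, 0.845); φ = arcsin(p_z) ≈ 57.68°, λ = atan2(p_y, p_x) ≈ 46.18°.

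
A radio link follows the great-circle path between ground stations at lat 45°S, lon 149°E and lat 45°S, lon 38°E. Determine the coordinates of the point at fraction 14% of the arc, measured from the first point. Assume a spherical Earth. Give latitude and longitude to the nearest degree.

Convert each endpoint to a unit vector on the sphere (x = cos φ cos λ, y = cos φ sin λ, z = sin φ).
The central angle between the endpoints is δ = arccos(p₁·p₂) ≈ 1.244 rad (71.3°).
Interpolate at f = 0.14 with slerp weights a = sin((1−f)δ)/sin δ ≈ 0.926, b = sin(fδ)/sin δ ≈ 0.183.
p = a·p₁ + b·p₂ ≈ (-0.459, 0.417, -0.784); φ = arcsin(p_z) ≈ -51.65°, λ = atan2(p_y, p_x) ≈ 137.77°.

≈ lat 52°S, lon 138°E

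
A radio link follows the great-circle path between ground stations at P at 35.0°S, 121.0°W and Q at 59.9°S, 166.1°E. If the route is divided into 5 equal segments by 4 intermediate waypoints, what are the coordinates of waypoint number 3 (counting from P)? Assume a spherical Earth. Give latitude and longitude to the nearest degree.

The haversine formula gives a central angle δ ≈ 0.906 rad (51.9°) between the endpoints.
Interpolate at f = 3/5 with slerp weights a = sin((1−f)δ)/sin δ ≈ 0.450, b = sin(fδ)/sin δ ≈ 0.657.
p = a·p₁ + b·p₂ ≈ (-0.510, -0.237, -0.827); φ = arcsin(p_z) ≈ -55.78°, λ = atan2(p_y, p_x) ≈ -155.06°.

≈ 56°S, 155°W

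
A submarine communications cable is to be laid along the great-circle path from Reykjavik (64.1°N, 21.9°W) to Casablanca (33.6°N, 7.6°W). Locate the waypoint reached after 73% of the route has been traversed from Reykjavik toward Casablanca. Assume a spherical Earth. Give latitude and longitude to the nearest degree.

Convert each endpoint to a unit vector on the sphere (x = cos φ cos λ, y = cos φ sin λ, z = sin φ).
The central angle between the endpoints is δ = arccos(p₁·p₂) ≈ 0.554 rad (31.7°).
Interpolate at f = 0.73 with slerp weights a = sin((1−f)δ)/sin δ ≈ 0.283, b = sin(fδ)/sin δ ≈ 0.748.
p = a·p₁ + b·p₂ ≈ (0.732, -0.129, 0.669); φ = arcsin(p_z) ≈ 41.97°, λ = atan2(p_y, p_x) ≈ -9.96°.

≈ (42°N, 10°W)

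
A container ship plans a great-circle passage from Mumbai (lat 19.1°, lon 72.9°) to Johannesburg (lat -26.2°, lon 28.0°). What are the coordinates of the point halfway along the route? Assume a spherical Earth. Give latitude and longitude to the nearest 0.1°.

≈ lat -3.8°, lon 51.1°

Write both endpoints as unit vectors p₁, p₂ with components (cos φ cos λ, cos φ sin λ, sin φ).
The central angle between the endpoints is δ = arccos(p₁·p₂) ≈ 1.097 rad (62.9°).
Interpolate at f = 1/2 with slerp weights a = sin((1−f)δ)/sin δ ≈ 0.586, b = sin(fδ)/sin δ ≈ 0.586.
p = a·p₁ + b·p₂ ≈ (0.627, 0.776, -0.067); φ = arcsin(p_z) ≈ -3.84°, λ = atan2(p_y, p_x) ≈ 51.06°.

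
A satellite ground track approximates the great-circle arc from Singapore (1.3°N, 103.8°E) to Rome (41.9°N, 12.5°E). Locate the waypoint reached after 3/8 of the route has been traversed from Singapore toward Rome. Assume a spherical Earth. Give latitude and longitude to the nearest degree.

≈ 23°N, 77°E

Convert each endpoint to a unit vector on the sphere (x = cos φ cos λ, y = cos φ sin λ, z = sin φ).
The central angle between the endpoints is δ = arccos(p₁·p₂) ≈ 1.573 rad (90.1°).
Interpolate at f = 3/8 with slerp weights a = sin((1−f)δ)/sin δ ≈ 0.832, b = sin(fδ)/sin δ ≈ 0.556.
p = a·p₁ + b·p₂ ≈ (0.206, 0.897, 0.390); φ = arcsin(p_z) ≈ 22.97°, λ = atan2(p_y, p_x) ≈ 77.09°.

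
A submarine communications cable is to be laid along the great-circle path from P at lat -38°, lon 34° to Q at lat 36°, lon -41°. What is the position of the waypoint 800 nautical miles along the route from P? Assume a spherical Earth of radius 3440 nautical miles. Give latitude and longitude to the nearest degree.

Write both endpoints as unit vectors p₁, p₂ with components (cos φ cos λ, cos φ sin λ, sin φ).
The central angle between the endpoints is δ = arccos(p₁·p₂) ≈ 1.769 rad (101.4°). The total great-circle distance is δ·R ≈ 1.769 × 3440 ≈ 6085 nmi, so the target fraction is f = 800/6085 ≈ 0.131.
Interpolate at f ≈ 0.131 with slerp weights a = sin((1−f)δ)/sin δ ≈ 1.019, b = sin(fδ)/sin δ ≈ 0.235.
p = a·p₁ + b·p₂ ≈ (0.809, 0.324, -0.489); φ = arcsin(p_z) ≈ -29.30°, λ = atan2(p_y, p_x) ≈ 21.84°.

≈ lat -29°, lon 22°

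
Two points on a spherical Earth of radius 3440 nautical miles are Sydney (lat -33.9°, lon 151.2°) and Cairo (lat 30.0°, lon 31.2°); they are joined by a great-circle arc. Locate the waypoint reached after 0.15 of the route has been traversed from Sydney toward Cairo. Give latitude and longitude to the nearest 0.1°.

≈ lat -27.6°, lon 129.7°

Convert each endpoint to a unit vector on the sphere (x = cos φ cos λ, y = cos φ sin λ, z = sin φ).
The central angle between the endpoints is δ = arccos(p₁·p₂) ≈ 2.263 rad (129.7°).
Interpolate at f = 0.15 with slerp weights a = sin((1−f)δ)/sin δ ≈ 1.219, b = sin(fδ)/sin δ ≈ 0.433.
p = a·p₁ + b·p₂ ≈ (-0.566, 0.681, -0.464); φ = arcsin(p_z) ≈ -27.62°, λ = atan2(p_y, p_x) ≈ 129.72°.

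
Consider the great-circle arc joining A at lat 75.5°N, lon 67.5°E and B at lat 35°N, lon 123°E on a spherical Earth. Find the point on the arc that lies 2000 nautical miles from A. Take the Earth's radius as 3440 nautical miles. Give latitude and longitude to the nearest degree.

Convert each endpoint to a unit vector on the sphere (x = cos φ cos λ, y = cos φ sin λ, z = sin φ).
The central angle between the endpoints is δ = arccos(p₁·p₂) ≈ 0.835 rad (47.8°). The total great-circle distance is δ·R ≈ 0.835 × 3440 ≈ 2871 nmi, so the target fraction is f = 2000/2871 ≈ 0.697.
Interpolate at f ≈ 0.697 with slerp weights a = sin((1−f)δ)/sin δ ≈ 0.338, b = sin(fδ)/sin δ ≈ 0.741.
p = a·p₁ + b·p₂ ≈ (-0.298, 0.587, 0.752); φ = arcsin(p_z) ≈ 48.80°, λ = atan2(p_y, p_x) ≈ 116.92°.

≈ lat 49°N, lon 117°E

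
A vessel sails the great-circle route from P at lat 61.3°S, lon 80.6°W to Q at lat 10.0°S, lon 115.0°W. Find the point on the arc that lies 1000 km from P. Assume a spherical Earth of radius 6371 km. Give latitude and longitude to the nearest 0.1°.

From cos δ = sin φ₁ sin φ₂ + cos φ₁ cos φ₂ cos Δλ, the central angle is δ ≈ 0.997 rad (57.1°). The total great-circle distance is δ·R ≈ 0.997 × 6371 ≈ 6354 km, so the target fraction is f = 1000/6354 ≈ 0.157.
Interpolate at f ≈ 0.157 with slerp weights a = sin((1−f)δ)/sin δ ≈ 0.887, b = sin(fδ)/sin δ ≈ 0.186.
p = a·p₁ + b·p₂ ≈ (-0.008, -0.586, -0.810); φ = arcsin(p_z) ≈ -54.11°, λ = atan2(p_y, p_x) ≈ -90.77°.

≈ lat 54.1°S, lon 90.8°W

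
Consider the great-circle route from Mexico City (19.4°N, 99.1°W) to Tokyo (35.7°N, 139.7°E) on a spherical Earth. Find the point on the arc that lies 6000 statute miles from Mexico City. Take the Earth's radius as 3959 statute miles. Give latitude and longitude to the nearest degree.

≈ 43°N, 157°E

Write both endpoints as unit vectors p₁, p₂ with components (cos φ cos λ, cos φ sin λ, sin φ).
The central angle between the endpoints is δ = arccos(p₁·p₂) ≈ 1.775 rad (101.7°). The total great-circle distance is δ·R ≈ 1.775 × 3959 ≈ 7028 mi, so the target fraction is f = 6000/7028 ≈ 0.854.
Interpolate at f ≈ 0.854 with slerp weights a = sin((1−f)δ)/sin δ ≈ 0.262, b = sin(fδ)/sin δ ≈ 1.020.
p = a·p₁ + b·p₂ ≈ (-0.671, 0.291, 0.682); φ = arcsin(p_z) ≈ 43.01°, λ = atan2(p_y, p_x) ≈ 156.52°.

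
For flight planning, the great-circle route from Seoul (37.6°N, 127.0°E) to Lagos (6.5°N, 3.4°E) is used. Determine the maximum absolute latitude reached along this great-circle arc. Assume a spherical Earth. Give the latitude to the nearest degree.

≈ 45°N

The great circle lies in the plane with unit normal n̂ = (p₁ × p₂)/|p₁ × p₂|.
Here n̂_z ≈ -0.705; the vertex latitude is φ_max = arccos|n̂_z| ≈ 45.2°.
Check via Clairaut: cos φ_max = |cos φ₁| · sin C = cos(37.6°)·sin(62.8°) ≈ 0.705, again giving ≈ 45.2°.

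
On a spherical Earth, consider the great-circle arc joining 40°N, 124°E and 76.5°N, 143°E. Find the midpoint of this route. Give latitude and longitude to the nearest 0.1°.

Convert each endpoint to a unit vector on the sphere (x = cos φ cos λ, y = cos φ sin λ, z = sin φ).
The central angle between the endpoints is δ = arccos(p₁·p₂) ≈ 0.653 rad (37.4°).
Interpolate at f = 1/2 with slerp weights a = sin((1−f)δ)/sin δ ≈ 0.528, b = sin(fδ)/sin δ ≈ 0.528.
p = a·p₁ + b·p₂ ≈ (-0.325, 0.409, 0.853); φ = arcsin(p_z) ≈ 58.50°, λ = atan2(p_y, p_x) ≈ 128.40°.

≈ 58.5°N, 128.4°E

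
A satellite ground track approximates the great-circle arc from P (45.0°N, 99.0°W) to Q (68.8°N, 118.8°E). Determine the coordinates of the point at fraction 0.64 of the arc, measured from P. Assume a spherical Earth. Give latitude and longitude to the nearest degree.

The haversine formula gives a central angle δ ≈ 1.096 rad (62.8°) between the endpoints.
Interpolate at f = 0.64 with slerp weights a = sin((1−f)δ)/sin δ ≈ 0.432, b = sin(fδ)/sin δ ≈ 0.726.
p = a·p₁ + b·p₂ ≈ (-0.174, -0.072, 0.982); φ = arcsin(p_z) ≈ 79.14°, λ = atan2(p_y, p_x) ≈ -157.57°.

≈ (79°N, 158°W)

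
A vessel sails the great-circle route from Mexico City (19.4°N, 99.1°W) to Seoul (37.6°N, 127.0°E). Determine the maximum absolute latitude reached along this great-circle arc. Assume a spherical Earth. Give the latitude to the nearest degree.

≈ 55°N

The great circle lies in the plane with unit normal n̂ = (p₁ × p₂)/|p₁ × p₂|.
Here n̂_z ≈ -0.567; the vertex latitude is φ_max = arccos|n̂_z| ≈ 55.4°.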